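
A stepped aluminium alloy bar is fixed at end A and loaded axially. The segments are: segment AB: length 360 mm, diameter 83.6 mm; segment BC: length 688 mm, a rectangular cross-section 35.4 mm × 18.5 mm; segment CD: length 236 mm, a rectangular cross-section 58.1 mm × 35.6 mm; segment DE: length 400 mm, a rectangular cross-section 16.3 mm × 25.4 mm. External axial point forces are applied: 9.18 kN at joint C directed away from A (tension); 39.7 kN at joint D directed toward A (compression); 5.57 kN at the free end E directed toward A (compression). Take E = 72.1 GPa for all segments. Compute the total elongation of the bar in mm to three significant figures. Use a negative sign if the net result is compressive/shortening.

-0.705 mm

Internal axial forces (sectioning from the free end, tension +): N_DE = -5.57 kN, N_CD = -45.27 kN, N_BC = -36.09 kN, N_AB = -36.09 kN.
A_AB = 5489 mm².
A_BC = 654.9 mm².
A_CD = 2068 mm².
A_DE = 414 mm².
δ_AB = -36090·360/(5489·72100) = -0.03283 mm
δ_BC = -36090·688/(654.9·72100) = -0.5259 mm
δ_CD = -45270·236/(2068·72100) = -0.07164 mm
δ_DE = -5570·400/(414·72100) = -0.07464 mm
δ = Σδ_i = -0.705 mm.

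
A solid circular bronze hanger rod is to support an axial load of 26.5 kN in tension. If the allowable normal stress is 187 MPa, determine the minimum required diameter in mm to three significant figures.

Required area A ≥ P/σ_allow = 26500/187 = 141.7 mm².
For a solid circular section, d ≥ √(4A/π) = 13.43 mm.

13.4 mm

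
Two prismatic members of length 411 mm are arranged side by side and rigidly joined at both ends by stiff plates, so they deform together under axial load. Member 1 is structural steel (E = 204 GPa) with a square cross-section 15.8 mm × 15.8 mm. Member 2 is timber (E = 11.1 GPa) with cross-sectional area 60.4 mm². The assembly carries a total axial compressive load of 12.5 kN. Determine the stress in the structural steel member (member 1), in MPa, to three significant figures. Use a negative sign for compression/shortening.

A_1 = 249.6 mm².
Equal strain + equilibrium ⇒ each member carries load in proportion to AE: A₁E₁ = 50930000 N, A₂E₂ = 670400 N, ΣAE = 51600000 N.
σ₁ = P·E₁/ΣAE = -12500·204000/51600000 = -49.42 MPa.

-49.4 MPa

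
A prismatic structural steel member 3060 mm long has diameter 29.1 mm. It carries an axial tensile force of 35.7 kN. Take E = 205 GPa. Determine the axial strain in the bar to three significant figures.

A = 665.1 mm².
σ = N/A = 53.68 MPa; ε = σ/E = 53.68/205000 = 2.618e-04.

2.62e-04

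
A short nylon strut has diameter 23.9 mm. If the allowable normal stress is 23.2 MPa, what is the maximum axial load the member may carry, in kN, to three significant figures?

A = 448.6 mm².
P_max = σ_allow · A = 23.2 · 448.6 = 10410 N = 10.41 kN.

10.4 kN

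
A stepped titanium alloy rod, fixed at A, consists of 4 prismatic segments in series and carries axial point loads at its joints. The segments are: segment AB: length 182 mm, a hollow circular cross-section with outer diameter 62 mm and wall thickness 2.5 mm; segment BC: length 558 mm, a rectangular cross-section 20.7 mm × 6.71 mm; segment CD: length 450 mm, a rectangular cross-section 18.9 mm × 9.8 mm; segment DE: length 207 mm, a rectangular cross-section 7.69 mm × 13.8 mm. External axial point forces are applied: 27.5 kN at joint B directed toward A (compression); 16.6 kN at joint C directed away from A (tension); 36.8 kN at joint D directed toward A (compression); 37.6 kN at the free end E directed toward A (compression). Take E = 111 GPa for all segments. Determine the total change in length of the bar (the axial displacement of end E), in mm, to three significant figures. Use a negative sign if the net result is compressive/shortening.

-4.68 mm

Internal axial forces (sectioning from the free end, tension +): N_DE = -37.6 kN, N_CD = -74.4 kN, N_BC = -57.8 kN, N_AB = -85.3 kN.
A_AB = 467.3 mm².
A_BC = 138.9 mm².
A_CD = 185.2 mm².
A_DE = 106.1 mm².
δ_AB = -85300·182/(467.3·111000) = -0.2993 mm
δ_BC = -57800·558/(138.9·111000) = -2.092 mm
δ_CD = -74400·450/(185.2·111000) = -1.628 mm
δ_DE = -37600·207/(106.1·111000) = -0.6607 mm
δ = Σδ_i = -4.68 mm.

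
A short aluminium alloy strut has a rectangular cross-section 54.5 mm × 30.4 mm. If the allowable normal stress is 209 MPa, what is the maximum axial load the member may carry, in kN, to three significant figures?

A = 1657 mm².
P_max = σ_allow · A = 209 · 1657 = 346300 N = 346.3 kN.

346 kN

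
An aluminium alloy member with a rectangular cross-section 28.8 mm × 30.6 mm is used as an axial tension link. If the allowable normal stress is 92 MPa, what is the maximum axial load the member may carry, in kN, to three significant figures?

81.1 kN

A = 881.3 mm².
P_max = σ_allow · A = 92 · 881.3 = 81080 N = 81.08 kN.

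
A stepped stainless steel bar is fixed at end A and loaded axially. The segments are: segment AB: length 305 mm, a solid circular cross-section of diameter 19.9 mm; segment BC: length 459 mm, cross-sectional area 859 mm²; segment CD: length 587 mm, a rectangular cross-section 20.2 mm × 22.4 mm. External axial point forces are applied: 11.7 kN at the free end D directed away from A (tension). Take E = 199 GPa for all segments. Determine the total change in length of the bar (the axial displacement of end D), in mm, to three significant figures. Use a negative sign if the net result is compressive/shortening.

Internal axial forces (sectioning from the free end, tension +): N_CD = 11.7 kN, N_BC = 11.7 kN, N_AB = 11.7 kN.
A_AB = 311 mm².
A_CD = 452.5 mm².
δ_AB = 11700·305/(311·199000) = 0.05765 mm
δ_BC = 11700·459/(859·199000) = 0.03142 mm
δ_CD = 11700·587/(452.5·199000) = 0.07627 mm
δ = Σδ_i = 0.1653 mm.

0.165 mm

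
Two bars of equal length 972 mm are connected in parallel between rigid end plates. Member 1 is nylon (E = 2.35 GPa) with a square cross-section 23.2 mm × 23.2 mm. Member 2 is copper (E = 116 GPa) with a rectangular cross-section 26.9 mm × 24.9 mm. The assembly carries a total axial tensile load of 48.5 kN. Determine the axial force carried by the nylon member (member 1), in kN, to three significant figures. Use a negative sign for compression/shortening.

A_1 = 538.2 mm².
A_2 = 669.8 mm².
Equal strain + equilibrium ⇒ each member carries load in proportion to AE: A₁E₁ = 1265000 N, A₂E₂ = 77700000 N, ΣAE = 78960000 N.
F₁ = P·A₁E₁/ΣAE = 48500·1265000/78960000 = 776.9 N.

0.777 kN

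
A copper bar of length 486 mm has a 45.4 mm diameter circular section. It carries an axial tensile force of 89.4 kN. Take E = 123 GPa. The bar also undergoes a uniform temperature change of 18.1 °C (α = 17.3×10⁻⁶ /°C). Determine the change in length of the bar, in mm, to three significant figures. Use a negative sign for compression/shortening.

0.370 mm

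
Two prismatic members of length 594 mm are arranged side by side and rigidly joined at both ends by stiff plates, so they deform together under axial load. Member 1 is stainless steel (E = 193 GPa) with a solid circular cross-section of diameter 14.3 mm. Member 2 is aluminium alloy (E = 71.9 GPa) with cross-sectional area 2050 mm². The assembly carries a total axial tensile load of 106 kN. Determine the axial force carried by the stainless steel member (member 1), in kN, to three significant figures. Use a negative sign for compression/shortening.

A_1 = 160.6 mm².
Equal strain + equilibrium ⇒ each member carries load in proportion to AE: A₁E₁ = 31000000 N, A₂E₂ = 147400000 N, ΣAE = 178400000 N.
F₁ = P·A₁E₁/ΣAE = 106000·31000000/178400000 = 18420 N.

18.4 kN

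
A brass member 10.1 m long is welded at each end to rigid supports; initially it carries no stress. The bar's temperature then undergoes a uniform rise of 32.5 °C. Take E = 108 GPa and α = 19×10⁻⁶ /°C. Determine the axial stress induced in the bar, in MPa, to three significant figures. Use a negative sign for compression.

-66.7 MPa

Free thermal expansion αLΔT = 19e-6 · 10100 · 32.5 = 6.237 mm.
The walls impose strain ε = −(6.237)/10100 = -6.1750e-04; σ = Eε = 108000 · -6.1750e-04 = -66.69 MPa.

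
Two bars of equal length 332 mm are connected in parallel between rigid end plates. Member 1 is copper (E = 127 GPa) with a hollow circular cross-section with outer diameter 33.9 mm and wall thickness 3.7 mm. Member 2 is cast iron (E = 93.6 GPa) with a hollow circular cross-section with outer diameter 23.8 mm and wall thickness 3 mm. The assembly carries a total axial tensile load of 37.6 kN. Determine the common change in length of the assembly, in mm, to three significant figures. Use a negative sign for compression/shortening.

0.198 mm

A_1 = 351 mm².
A_2 = 196 mm².
Equal strain + equilibrium ⇒ each member carries load in proportion to AE: A₁E₁ = 44580000 N, A₂E₂ = 18350000 N, ΣAE = 62930000 N.
δ = PL/ΣAE = 37600·332/62930000 = 0.1984 mm.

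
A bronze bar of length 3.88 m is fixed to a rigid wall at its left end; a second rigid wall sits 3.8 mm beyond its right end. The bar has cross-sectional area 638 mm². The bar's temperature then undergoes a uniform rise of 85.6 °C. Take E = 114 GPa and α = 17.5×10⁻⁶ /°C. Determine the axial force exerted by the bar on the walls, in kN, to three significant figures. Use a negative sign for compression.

-37.7 kN

Free thermal expansion αLΔT = 17.5e-6 · 3880 · 85.6 = 5.812 mm.
The walls engage after the gap closes; constrained expansion = 5.812 − 3.8 = 2.012 mm.
The walls impose strain ε = −(2.012)/3880 = -5.1862e-04; σ = Eε = 114000 · -5.1862e-04 = -59.12 MPa.
Wall reaction R = σ·A = -59.12·638 = -37720 N = -37.72 kN.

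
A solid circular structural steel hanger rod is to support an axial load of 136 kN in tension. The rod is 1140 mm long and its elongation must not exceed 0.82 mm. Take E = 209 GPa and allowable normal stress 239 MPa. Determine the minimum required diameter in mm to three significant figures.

33.9 mm

Required area A ≥ P/σ_allow = 136000/239 = 569 mm².
For a solid circular section, d ≥ √(4A/π) = 26.92 mm.
Elongation limit: A ≥ PL/(Eδ_allow) = 136000·1140/(209000·0.82) = 904.7 mm² ⇒ d ≥ 33.94 mm.
The elongation limit governs.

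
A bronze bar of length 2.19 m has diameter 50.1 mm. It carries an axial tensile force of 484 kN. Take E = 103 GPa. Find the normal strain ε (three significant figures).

A = 1971 mm².
σ = N/A = 245.5 MPa; ε = σ/E = 245.5/103000 = 2.384e-03.

0.00238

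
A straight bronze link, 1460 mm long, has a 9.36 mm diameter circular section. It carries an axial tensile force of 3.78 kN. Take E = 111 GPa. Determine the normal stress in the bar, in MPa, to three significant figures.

A = 68.81 mm².
σ = N/A = 3780/68.81 = 54.94 MPa.

54.9 MPa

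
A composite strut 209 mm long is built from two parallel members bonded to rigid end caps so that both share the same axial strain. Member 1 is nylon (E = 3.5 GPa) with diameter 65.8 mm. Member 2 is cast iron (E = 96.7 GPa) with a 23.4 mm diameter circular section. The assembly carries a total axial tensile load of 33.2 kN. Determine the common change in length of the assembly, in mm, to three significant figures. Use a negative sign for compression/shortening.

A_1 = 3400 mm².
A_2 = 430.1 mm².
Equal strain + equilibrium ⇒ each member carries load in proportion to AE: A₁E₁ = 11900000 N, A₂E₂ = 41590000 N, ΣAE = 53490000 N.
δ = PL/ΣAE = 33200·209/53490000 = 0.1297 mm.

0.130 mm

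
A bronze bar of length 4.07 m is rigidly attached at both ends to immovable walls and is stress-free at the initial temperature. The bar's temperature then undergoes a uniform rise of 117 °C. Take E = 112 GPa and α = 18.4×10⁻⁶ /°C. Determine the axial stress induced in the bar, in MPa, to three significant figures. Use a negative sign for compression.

Free thermal expansion αLΔT = 18.4e-6 · 4070 · 117 = 8.762 mm.
The walls impose strain ε = −(8.762)/4070 = -2.1528e-03; σ = Eε = 112000 · -2.1528e-03 = -241.1 MPa.

-241 MPa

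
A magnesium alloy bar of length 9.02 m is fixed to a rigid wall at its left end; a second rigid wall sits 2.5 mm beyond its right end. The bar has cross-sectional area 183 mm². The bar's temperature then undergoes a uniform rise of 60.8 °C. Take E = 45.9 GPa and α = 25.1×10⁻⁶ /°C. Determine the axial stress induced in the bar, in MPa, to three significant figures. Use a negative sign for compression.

Free thermal expansion αLΔT = 25.1e-6 · 9020 · 60.8 = 13.77 mm.
The walls engage after the gap closes; constrained expansion = 13.77 − 2.5 = 11.27 mm.
The walls impose strain ε = −(11.27)/9020 = -1.2489e-03; σ = Eε = 45900 · -1.2489e-03 = -57.33 MPa.

-57.3 MPa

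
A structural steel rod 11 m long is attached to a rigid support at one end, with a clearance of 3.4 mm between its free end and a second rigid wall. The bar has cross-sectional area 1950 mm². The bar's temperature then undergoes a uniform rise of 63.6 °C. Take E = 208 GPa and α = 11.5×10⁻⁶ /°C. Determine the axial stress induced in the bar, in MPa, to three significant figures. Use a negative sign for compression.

Free thermal expansion αLΔT = 11.5e-6 · 11000 · 63.6 = 8.045 mm.
The walls engage after the gap closes; constrained expansion = 8.045 − 3.4 = 4.645 mm.
The walls impose strain ε = −(4.645)/11000 = -4.2231e-04; σ = Eε = 208000 · -4.2231e-04 = -87.84 MPa.

-87.8 MPa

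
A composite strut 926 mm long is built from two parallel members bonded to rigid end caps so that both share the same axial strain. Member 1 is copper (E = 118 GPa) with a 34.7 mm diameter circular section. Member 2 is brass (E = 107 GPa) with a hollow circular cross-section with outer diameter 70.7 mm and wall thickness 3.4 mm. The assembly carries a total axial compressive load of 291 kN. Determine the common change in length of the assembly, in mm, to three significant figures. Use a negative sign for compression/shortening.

-1.43 mm

A_1 = 945.7 mm².
A_2 = 718.9 mm².
Equal strain + equilibrium ⇒ each member carries load in proportion to AE: A₁E₁ = 111600000 N, A₂E₂ = 76920000 N, ΣAE = 188500000 N.
δ = PL/ΣAE = -291000·926/188500000 = -1.429 mm.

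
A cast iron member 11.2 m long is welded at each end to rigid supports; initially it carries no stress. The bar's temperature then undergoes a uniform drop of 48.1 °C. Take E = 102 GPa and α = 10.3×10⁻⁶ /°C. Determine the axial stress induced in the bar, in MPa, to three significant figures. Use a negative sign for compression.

50.5 MPa

Free thermal expansion αLΔT = 10.3e-6 · 11200 · -48.1 = -5.549 mm.
The walls impose strain ε = −(-5.549)/11200 = 4.9543e-04; σ = Eε = 102000 · 4.9543e-04 = 50.53 MPa.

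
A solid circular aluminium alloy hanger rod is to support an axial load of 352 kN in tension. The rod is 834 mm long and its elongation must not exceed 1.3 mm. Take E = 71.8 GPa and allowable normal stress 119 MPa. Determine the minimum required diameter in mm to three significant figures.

Required area A ≥ P/σ_allow = 352000/119 = 2958 mm².
For a solid circular section, d ≥ √(4A/π) = 61.37 mm.
Elongation limit: A ≥ PL/(Eδ_allow) = 352000·834/(71800·1.3) = 3145 mm² ⇒ d ≥ 63.28 mm.
The elongation limit governs.

63.3 mm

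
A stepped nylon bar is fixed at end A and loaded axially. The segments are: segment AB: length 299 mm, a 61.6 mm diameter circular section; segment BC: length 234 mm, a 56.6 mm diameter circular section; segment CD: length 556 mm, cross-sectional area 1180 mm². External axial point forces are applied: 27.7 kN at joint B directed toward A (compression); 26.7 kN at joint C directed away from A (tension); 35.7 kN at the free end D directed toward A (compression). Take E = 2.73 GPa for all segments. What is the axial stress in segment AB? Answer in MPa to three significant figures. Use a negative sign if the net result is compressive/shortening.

-12.3 MPa

Internal axial forces (sectioning from the free end, tension +): N_CD = -35.7 kN, N_BC = -9 kN, N_AB = -36.7 kN.
A_AB = 2980 mm².
σ_AB = N_AB/A_AB = -36700/2980 = -12.31 MPa.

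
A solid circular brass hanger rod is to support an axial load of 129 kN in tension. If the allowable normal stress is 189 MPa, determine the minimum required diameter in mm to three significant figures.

Required area A ≥ P/σ_allow = 129000/189 = 682.5 mm².
For a solid circular section, d ≥ √(4A/π) = 29.48 mm.

29.5 mm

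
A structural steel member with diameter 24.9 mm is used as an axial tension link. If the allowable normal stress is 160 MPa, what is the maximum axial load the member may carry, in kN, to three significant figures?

A = 487 mm².
P_max = σ_allow · A = 160 · 487 = 77910 N = 77.91 kN.

77.9 kN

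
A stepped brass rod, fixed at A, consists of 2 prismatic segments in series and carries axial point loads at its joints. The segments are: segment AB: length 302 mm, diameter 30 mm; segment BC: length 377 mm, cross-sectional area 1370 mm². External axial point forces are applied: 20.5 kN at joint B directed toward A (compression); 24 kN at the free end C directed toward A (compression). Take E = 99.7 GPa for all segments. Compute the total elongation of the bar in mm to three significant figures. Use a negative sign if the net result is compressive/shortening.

-0.257 mm

Internal axial forces (sectioning from the free end, tension +): N_BC = -24 kN, N_AB = -44.5 kN.
A_AB = 706.9 mm².
δ_AB = -44500·302/(706.9·99700) = -0.1907 mm
δ_BC = -24000·377/(1370·99700) = -0.06624 mm
δ = Σδ_i = -0.2569 mm.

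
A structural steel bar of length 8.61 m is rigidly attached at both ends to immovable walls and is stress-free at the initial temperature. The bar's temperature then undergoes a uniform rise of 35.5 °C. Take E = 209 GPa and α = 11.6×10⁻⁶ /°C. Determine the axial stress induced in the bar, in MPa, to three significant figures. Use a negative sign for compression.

Free thermal expansion αLΔT = 11.6e-6 · 8610 · 35.5 = 3.546 mm.
The walls impose strain ε = −(3.546)/8610 = -4.1180e-04; σ = Eε = 209000 · -4.1180e-04 = -86.07 MPa.

-86.1 MPa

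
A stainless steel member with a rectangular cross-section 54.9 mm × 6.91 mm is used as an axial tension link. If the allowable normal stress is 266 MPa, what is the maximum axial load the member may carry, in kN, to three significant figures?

101 kN

A = 379.4 mm².
P_max = σ_allow · A = 266 · 379.4 = 100900 N = 100.9 kN.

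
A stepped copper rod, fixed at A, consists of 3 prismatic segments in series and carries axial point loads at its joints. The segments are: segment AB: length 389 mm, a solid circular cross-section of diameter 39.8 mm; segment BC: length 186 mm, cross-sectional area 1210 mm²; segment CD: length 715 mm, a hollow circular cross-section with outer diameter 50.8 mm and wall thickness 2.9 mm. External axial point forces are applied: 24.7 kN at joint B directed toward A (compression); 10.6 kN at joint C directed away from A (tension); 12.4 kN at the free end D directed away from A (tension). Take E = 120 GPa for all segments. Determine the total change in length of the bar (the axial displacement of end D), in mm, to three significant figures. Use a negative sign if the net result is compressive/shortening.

Internal axial forces (sectioning from the free end, tension +): N_CD = 12.4 kN, N_BC = 23 kN, N_AB = -1.7 kN.
A_AB = 1244 mm².
A_CD = 436.4 mm².
δ_AB = -1700·389/(1244·120000) = -0.00443 mm
δ_BC = 23000·186/(1210·120000) = 0.02946 mm
δ_CD = 12400·715/(436.4·120000) = 0.1693 mm
δ = Σδ_i = 0.1943 mm.

0.194 mm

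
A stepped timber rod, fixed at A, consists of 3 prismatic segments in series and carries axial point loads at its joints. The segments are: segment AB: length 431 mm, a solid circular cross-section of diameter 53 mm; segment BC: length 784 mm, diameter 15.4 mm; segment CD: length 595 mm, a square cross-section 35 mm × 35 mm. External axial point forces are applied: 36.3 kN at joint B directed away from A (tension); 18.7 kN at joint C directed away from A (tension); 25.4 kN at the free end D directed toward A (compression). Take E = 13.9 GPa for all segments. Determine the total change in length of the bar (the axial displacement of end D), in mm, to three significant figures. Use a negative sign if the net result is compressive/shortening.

Internal axial forces (sectioning from the free end, tension +): N_CD = -25.4 kN, N_BC = -6.7 kN, N_AB = 29.6 kN.
A_AB = 2206 mm².
A_BC = 186.3 mm².
A_CD = 1225 mm².
δ_AB = 29600·431/(2206·13900) = 0.416 mm
δ_BC = -6700·784/(186.3·13900) = -2.029 mm
δ_CD = -25400·595/(1225·13900) = -0.8876 mm
δ = Σδ_i = -2.5 mm.

-2.50 mm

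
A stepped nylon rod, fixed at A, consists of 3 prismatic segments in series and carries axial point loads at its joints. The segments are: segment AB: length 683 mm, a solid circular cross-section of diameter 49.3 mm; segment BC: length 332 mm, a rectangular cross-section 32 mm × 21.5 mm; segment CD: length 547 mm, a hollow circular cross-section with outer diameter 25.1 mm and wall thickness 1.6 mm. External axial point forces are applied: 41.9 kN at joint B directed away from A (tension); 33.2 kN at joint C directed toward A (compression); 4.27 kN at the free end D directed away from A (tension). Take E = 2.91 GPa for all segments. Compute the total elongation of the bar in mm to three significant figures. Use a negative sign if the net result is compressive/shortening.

Internal axial forces (sectioning from the free end, tension +): N_CD = 4.27 kN, N_BC = -28.93 kN, N_AB = 12.97 kN.
A_AB = 1909 mm².
A_BC = 688 mm².
A_CD = 118.1 mm².
δ_AB = 12970·683/(1909·2910) = 1.595 mm
δ_BC = -28930·332/(688·2910) = -4.797 mm
δ_CD = 4270·547/(118.1·2910) = 6.795 mm
δ = Σδ_i = 3.592 mm.

3.59 mm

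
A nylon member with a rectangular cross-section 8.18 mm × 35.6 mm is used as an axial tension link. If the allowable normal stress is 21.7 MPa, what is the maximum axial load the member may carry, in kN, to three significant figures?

6.32 kN

A = 291.2 mm².
P_max = σ_allow · A = 21.7 · 291.2 = 6319 N = 6.319 kN.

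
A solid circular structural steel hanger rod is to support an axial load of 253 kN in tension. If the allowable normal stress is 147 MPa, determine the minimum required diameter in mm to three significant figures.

46.8 mm

Required area A ≥ P/σ_allow = 253000/147 = 1721 mm².
For a solid circular section, d ≥ √(4A/π) = 46.81 mm.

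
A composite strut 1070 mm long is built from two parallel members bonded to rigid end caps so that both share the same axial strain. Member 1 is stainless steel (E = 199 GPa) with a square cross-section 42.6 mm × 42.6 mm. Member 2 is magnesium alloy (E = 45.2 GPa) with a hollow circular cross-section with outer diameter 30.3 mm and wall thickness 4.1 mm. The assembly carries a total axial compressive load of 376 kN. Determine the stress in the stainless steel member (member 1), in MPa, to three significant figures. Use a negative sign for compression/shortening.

A_1 = 1815 mm².
A_2 = 337.5 mm².
Equal strain + equilibrium ⇒ each member carries load in proportion to AE: A₁E₁ = 361100000 N, A₂E₂ = 15250000 N, ΣAE = 376400000 N.
σ₁ = P·E₁/ΣAE = -376000·199000/376400000 = -198.8 MPa.

-199 MPa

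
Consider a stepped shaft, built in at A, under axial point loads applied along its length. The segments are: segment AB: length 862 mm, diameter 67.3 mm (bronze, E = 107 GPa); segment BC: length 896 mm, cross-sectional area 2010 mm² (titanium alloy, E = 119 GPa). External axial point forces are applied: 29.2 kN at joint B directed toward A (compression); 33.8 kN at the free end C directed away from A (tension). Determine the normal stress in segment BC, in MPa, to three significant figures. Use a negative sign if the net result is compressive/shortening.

Internal axial forces (sectioning from the free end, tension +): N_BC = 33.8 kN, N_AB = 4.6 kN.
σ_BC = N_BC/A_BC = 33800/2010 = 16.82 MPa.

16.8 MPa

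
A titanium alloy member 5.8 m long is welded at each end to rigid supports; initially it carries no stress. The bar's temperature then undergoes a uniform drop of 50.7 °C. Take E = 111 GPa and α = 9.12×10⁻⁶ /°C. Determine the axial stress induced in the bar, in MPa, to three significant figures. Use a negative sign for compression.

Free thermal expansion αLΔT = 9.12e-6 · 5800 · -50.7 = -2.682 mm.
The walls impose strain ε = −(-2.682)/5800 = 4.6238e-04; σ = Eε = 111000 · 4.6238e-04 = 51.32 MPa.

51.3 MPa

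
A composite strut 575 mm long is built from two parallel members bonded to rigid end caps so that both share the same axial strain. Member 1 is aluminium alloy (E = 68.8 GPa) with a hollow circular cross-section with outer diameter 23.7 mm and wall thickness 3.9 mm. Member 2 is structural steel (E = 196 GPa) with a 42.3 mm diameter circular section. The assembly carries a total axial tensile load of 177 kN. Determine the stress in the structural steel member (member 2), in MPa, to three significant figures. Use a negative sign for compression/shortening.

A_1 = 242.6 mm².
A_2 = 1405 mm².
Equal strain + equilibrium ⇒ each member carries load in proportion to AE: A₁E₁ = 16690000 N, A₂E₂ = 275400000 N, ΣAE = 292100000 N.
σ₂ = P·E₂/ΣAE = 177000·196000/292100000 = 118.8 MPa.

119 MPa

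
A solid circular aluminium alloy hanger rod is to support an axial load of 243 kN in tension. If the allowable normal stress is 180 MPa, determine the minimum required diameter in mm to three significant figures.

41.5 mm

Required area A ≥ P/σ_allow = 243000/180 = 1350 mm².
For a solid circular section, d ≥ √(4A/π) = 41.46 mm.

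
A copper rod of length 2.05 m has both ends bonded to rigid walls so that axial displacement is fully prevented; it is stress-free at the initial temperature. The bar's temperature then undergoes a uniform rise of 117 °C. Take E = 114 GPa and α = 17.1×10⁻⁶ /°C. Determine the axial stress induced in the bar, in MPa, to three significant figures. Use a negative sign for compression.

-228 MPa

Free thermal expansion αLΔT = 17.1e-6 · 2050 · 117 = 4.101 mm.
The walls impose strain ε = −(4.101)/2050 = -2.0007e-03; σ = Eε = 114000 · -2.0007e-03 = -228.1 MPa.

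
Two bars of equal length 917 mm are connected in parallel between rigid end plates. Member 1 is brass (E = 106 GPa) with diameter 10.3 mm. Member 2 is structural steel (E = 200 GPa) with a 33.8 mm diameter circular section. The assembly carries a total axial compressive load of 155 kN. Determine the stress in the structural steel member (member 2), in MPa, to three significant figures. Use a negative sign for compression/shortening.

-165 MPa

A_1 = 83.32 mm².
A_2 = 897.3 mm².
Equal strain + equilibrium ⇒ each member carries load in proportion to AE: A₁E₁ = 8832000 N, A₂E₂ = 179500000 N, ΣAE = 188300000 N.
σ₂ = P·E₂/ΣAE = -155000·200000/188300000 = -164.6 MPa.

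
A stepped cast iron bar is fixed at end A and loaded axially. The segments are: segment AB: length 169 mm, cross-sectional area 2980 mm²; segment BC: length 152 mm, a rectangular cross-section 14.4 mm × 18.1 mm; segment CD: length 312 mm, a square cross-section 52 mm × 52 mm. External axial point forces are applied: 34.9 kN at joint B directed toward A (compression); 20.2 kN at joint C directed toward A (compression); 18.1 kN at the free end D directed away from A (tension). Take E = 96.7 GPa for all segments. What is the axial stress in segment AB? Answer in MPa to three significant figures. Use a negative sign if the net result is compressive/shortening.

Internal axial forces (sectioning from the free end, tension +): N_CD = 18.1 kN, N_BC = -2.1 kN, N_AB = -37 kN.
σ_AB = N_AB/A_AB = -37000/2980 = -12.42 MPa.

-12.4 MPa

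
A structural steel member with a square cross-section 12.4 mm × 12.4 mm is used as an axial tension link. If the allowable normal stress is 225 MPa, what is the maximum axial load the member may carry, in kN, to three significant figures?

A = 153.8 mm².
P_max = σ_allow · A = 225 · 153.8 = 34600 N = 34.6 kN.

34.6 kN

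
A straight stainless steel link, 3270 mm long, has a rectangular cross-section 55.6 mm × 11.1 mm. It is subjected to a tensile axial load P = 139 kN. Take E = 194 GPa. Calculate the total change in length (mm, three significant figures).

A = 617.2 mm².
δ_mech = NL/(AE) = 139000·3270/(617.2·194000) = 3.796 mm.

3.80 mm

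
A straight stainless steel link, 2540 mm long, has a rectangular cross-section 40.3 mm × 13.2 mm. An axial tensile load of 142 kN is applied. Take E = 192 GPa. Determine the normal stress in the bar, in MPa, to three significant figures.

A = 532 mm².
σ = N/A = 142000/532 = 266.9 MPa.

267 MPa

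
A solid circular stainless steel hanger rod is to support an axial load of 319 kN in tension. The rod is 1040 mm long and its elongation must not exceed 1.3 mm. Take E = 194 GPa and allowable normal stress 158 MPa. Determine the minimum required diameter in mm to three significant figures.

Required area A ≥ P/σ_allow = 319000/158 = 2019 mm².
For a solid circular section, d ≥ √(4A/π) = 50.7 mm.
Elongation limit: A ≥ PL/(Eδ_allow) = 319000·1040/(194000·1.3) = 1315 mm² ⇒ d ≥ 40.93 mm.
The stress limit governs.

50.7 mm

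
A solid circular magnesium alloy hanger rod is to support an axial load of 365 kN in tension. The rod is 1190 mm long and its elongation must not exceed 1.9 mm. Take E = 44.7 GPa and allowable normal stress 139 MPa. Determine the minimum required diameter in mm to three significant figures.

Required area A ≥ P/σ_allow = 365000/139 = 2626 mm².
For a solid circular section, d ≥ √(4A/π) = 57.82 mm.
Elongation limit: A ≥ PL/(Eδ_allow) = 365000·1190/(44700·1.9) = 5114 mm² ⇒ d ≥ 80.69 mm.
The elongation limit governs.

80.7 mm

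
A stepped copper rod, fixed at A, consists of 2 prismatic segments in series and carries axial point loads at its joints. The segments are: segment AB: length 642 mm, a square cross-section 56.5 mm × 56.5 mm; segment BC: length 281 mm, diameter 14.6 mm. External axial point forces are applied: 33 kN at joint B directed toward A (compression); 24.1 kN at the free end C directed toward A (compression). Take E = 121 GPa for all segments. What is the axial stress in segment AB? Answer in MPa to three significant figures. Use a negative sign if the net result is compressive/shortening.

Internal axial forces (sectioning from the free end, tension +): N_BC = -24.1 kN, N_AB = -57.1 kN.
A_AB = 3192 mm².
σ_AB = N_AB/A_AB = -57100/3192 = -17.89 MPa.

-17.9 MPa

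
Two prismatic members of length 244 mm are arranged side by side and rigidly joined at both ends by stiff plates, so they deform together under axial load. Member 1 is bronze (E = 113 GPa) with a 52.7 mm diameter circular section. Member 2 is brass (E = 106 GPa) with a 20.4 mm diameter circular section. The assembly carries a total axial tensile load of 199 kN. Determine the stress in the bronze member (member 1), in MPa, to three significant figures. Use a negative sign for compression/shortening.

A_1 = 2181 mm².
A_2 = 326.9 mm².
Equal strain + equilibrium ⇒ each member carries load in proportion to AE: A₁E₁ = 246500000 N, A₂E₂ = 34650000 N, ΣAE = 281100000 N.
σ₁ = P·E₁/ΣAE = 199000·113000/281100000 = 79.99 MPa.

80.0 MPa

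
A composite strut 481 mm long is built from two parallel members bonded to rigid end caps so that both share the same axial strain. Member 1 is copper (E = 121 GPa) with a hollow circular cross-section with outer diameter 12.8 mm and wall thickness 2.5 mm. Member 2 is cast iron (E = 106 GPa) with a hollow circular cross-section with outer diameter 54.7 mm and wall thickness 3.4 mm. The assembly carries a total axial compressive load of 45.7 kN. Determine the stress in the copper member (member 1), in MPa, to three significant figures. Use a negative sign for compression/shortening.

-81.5 MPa

A_1 = 80.9 mm².
A_2 = 548 mm².
Equal strain + equilibrium ⇒ each member carries load in proportion to AE: A₁E₁ = 9788000 N, A₂E₂ = 58080000 N, ΣAE = 67870000 N.
σ₁ = P·E₁/ΣAE = -45700·121000/67870000 = -81.47 MPa.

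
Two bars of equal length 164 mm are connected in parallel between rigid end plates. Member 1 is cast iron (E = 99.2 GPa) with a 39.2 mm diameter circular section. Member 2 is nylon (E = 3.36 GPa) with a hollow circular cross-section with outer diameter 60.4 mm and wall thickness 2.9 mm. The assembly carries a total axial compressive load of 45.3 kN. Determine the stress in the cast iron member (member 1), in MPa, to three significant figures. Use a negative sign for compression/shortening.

A_1 = 1207 mm².
A_2 = 523.9 mm².
Equal strain + equilibrium ⇒ each member carries load in proportion to AE: A₁E₁ = 119700000 N, A₂E₂ = 1760000 N, ΣAE = 121500000 N.
σ₁ = P·E₁/ΣAE = -45300·99200/121500000 = -36.99 MPa.

-37.0 MPa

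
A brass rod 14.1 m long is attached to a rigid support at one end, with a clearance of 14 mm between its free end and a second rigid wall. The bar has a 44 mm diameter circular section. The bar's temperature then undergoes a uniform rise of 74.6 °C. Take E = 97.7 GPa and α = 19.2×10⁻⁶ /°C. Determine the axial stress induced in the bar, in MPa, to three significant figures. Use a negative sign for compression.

-42.9 MPa

Free thermal expansion αLΔT = 19.2e-6 · 14100 · 74.6 = 20.2 mm.
The walls engage after the gap closes; constrained expansion = 20.2 − 14 = 6.196 mm.
The walls impose strain ε = −(6.196)/14100 = -4.3941e-04; σ = Eε = 97700 · -4.3941e-04 = -42.93 MPa.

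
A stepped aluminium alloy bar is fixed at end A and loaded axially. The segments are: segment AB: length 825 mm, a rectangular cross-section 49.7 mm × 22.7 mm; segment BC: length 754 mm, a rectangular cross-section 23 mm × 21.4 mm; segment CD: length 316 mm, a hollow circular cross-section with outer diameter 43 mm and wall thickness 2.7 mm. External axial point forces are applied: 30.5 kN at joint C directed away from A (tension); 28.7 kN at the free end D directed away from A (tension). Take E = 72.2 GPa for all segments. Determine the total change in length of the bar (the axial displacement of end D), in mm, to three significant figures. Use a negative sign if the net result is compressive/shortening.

Internal axial forces (sectioning from the free end, tension +): N_CD = 28.7 kN, N_BC = 59.2 kN, N_AB = 59.2 kN.
A_AB = 1128 mm².
A_BC = 492.2 mm².
A_CD = 341.8 mm².
δ_AB = 59200·825/(1128·72200) = 0.5996 mm
δ_BC = 59200·754/(492.2·72200) = 1.256 mm
δ_CD = 28700·316/(341.8·72200) = 0.3675 mm
δ = Σδ_i = 2.223 mm.

2.22 mm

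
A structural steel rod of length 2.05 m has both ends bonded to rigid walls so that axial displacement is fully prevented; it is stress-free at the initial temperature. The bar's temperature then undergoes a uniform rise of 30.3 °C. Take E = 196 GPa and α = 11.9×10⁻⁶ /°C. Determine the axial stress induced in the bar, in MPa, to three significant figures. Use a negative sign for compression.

Free thermal expansion αLΔT = 11.9e-6 · 2050 · 30.3 = 0.7392 mm.
The walls impose strain ε = −(0.7392)/2050 = -3.6057e-04; σ = Eε = 196000 · -3.6057e-04 = -70.67 MPa.

-70.7 MPa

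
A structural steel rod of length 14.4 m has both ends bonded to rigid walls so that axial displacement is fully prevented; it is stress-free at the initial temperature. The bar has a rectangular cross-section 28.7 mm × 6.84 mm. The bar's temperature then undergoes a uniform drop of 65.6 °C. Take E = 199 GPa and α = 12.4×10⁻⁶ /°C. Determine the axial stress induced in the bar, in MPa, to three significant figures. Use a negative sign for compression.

Free thermal expansion αLΔT = 12.4e-6 · 14400 · -65.6 = -11.71 mm.
The walls impose strain ε = −(-11.71)/14400 = 8.1344e-04; σ = Eε = 199000 · 8.1344e-04 = 161.9 MPa.

162 MPa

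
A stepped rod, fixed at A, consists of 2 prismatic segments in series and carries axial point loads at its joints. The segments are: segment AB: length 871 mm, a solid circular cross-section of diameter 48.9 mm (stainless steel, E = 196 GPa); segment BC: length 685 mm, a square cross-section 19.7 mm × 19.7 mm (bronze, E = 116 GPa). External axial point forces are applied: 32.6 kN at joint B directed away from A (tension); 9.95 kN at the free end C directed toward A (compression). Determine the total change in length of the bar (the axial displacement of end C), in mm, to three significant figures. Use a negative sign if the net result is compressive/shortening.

-0.0978 mm

Internal axial forces (sectioning from the free end, tension +): N_BC = -9.95 kN, N_AB = 22.65 kN.
A_AB = 1878 mm².
A_BC = 388.1 mm².
δ_AB = 22650·871/(1878·196000) = 0.05359 mm
δ_BC = -9950·685/(388.1·116000) = -0.1514 mm
δ = Σδ_i = -0.0978 mm.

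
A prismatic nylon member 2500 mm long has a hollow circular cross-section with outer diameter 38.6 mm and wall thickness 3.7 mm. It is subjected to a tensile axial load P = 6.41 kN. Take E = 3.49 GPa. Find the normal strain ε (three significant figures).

0.00453

A = 405.7 mm².
σ = N/A = 15.8 MPa; ε = σ/E = 15.8/3490 = 4.527e-03.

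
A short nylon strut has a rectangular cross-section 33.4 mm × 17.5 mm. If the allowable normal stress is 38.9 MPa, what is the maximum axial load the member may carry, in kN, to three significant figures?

22.7 kN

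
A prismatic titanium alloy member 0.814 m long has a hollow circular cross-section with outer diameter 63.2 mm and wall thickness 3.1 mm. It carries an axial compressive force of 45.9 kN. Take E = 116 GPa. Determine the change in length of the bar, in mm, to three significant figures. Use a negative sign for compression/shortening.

A = 585.3 mm².
δ_mech = NL/(AE) = -45900·814/(585.3·116000) = -0.5503 mm.

-0.550 mm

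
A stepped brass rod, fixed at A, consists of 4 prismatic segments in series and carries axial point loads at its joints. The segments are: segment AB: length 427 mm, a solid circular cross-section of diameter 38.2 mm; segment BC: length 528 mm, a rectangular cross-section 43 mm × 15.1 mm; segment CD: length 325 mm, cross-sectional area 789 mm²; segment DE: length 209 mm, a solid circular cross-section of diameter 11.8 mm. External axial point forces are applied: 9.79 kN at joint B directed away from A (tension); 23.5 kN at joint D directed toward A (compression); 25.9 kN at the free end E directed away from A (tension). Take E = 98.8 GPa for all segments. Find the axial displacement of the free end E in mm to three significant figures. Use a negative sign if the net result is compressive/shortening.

0.577 mm

Internal axial forces (sectioning from the free end, tension +): N_DE = 25.9 kN, N_CD = 2.4 kN, N_BC = 2.4 kN, N_AB = 12.19 kN.
A_AB = 1146 mm².
A_BC = 649.3 mm².
A_DE = 109.4 mm².
δ_AB = 12190·427/(1146·98800) = 0.04597 mm
δ_BC = 2400·528/(649.3·98800) = 0.01975 mm
δ_CD = 2400·325/(789·98800) = 0.01001 mm
δ_DE = 25900·209/(109.4·98800) = 0.501 mm
δ = Σδ_i = 0.5767 mm.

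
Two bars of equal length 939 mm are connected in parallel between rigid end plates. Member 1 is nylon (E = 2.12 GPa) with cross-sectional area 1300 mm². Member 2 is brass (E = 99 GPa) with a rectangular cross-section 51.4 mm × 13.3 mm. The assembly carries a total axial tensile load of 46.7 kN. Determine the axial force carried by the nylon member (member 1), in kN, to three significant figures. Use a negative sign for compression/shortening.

A_2 = 683.6 mm².
Equal strain + equilibrium ⇒ each member carries load in proportion to AE: A₁E₁ = 2756000 N, A₂E₂ = 67680000 N, ΣAE = 70430000 N.
F₁ = P·A₁E₁/ΣAE = 46700·2756000/70430000 = 1827 N.

1.83 kN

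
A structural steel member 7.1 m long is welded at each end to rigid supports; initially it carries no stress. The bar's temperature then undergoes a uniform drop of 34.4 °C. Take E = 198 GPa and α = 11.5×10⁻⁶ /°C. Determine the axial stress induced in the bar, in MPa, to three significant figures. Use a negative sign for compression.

Free thermal expansion αLΔT = 11.5e-6 · 7100 · -34.4 = -2.809 mm.
The walls impose strain ε = −(-2.809)/7100 = 3.9560e-04; σ = Eε = 198000 · 3.9560e-04 = 78.33 MPa.

78.3 MPa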